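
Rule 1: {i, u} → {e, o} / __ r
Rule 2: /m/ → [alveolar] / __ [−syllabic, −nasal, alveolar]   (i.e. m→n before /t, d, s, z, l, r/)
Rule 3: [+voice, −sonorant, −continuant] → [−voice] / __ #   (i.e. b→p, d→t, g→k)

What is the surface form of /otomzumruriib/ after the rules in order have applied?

otonzunroriip

Rule 1 (pre-rhotic lowering): /u/ is a high vowel immediately before /r/, so it lowers to [o]. /otomzumruriib/ → otomzumroriib.
Rule 2 (nasal place assimilation): /m/ precedes the alveolar consonant /z/, so it assimilates in place to [n]. /m/ precedes the alveolar consonant /r/, so it assimilates in place to [n]. /otomzumroriib/ → otonzunroriib.
Rule 3 (final devoicing): /b/ is a voiced stop in word-final position, so it devoices to [p]. /otonzunroriib/ → otonzunroriip.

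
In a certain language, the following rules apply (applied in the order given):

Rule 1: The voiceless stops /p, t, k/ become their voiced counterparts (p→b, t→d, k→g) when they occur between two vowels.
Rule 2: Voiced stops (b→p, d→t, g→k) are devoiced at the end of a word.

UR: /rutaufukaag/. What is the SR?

rudaufugaak

Rule 1 (intervocalic voicing): /t/ is a voiceless stop between vowels /u/ and /a/, so it voices to [d]. /k/ is a voiceless stop between vowels /u/ and /a/, so it voices to [g]. /rutaufukaag/ → rudaufugaag.
Rule 2 (final devoicing): /g/ is a voiced stop in word-final position, so it devoices to [k]. /rudaufugaag/ → rudaufugaak.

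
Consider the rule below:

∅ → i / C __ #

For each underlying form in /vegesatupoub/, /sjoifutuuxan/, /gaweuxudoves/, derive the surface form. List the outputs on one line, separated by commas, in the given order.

vegesatupoubi, sjoifutuuxani, gaweuxudovesi

/vegesatupoub/: the form ends in the consonant /b/, so [i] is inserted word-finally. → [vegesatupoubi].
/sjoifutuuxan/: the form ends in the consonant /n/, so [i] is inserted word-finally. → [sjoifutuuxani].
/gaweuxudoves/: the form ends in the consonant /s/, so [i] is inserted word-finally. → [gaweuxudovesi].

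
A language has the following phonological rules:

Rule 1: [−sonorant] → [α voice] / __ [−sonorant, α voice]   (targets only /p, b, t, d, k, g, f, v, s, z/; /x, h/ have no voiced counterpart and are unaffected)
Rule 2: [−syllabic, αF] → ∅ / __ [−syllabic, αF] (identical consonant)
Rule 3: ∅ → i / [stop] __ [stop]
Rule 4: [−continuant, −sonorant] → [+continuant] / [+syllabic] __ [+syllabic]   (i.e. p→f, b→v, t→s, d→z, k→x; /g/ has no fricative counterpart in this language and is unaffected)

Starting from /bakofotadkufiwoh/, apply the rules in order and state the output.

Rule 1 (regressive voicing assimilation): /d/ precedes the voiceless obstruent /k/, so it devoices to [t] by assimilation. /bakofotadkufiwoh/ → bakofotatkufiwoh.
Rule 2 (degemination): no segment meets the environment; /bakofotatkufiwoh/ is unchanged.
Rule 3 (stop-cluster i-epenthesis): /t/ and /k/ form a stop–stop cluster, so [i] is inserted between them. /bakofotatkufiwoh/ → bakofotatikufiwoh.
Rule 4 (intervocalic spirantization): /k/ is a stop between vowels /a/ and /o/, so it spirantizes to the fricative [x]. /t/ is a stop between vowels /o/ and /a/, so it spirantizes to the fricative [s]. /t/ is a stop between vowels /a/ and /i/, so it spirantizes to the fricative [s]. /k/ is a stop between vowels /i/ and /u/, so it spirantizes to the fricative [x]. /bakofotatikufiwoh/ → baxofosasixufiwoh.

baxofosasixufiwoh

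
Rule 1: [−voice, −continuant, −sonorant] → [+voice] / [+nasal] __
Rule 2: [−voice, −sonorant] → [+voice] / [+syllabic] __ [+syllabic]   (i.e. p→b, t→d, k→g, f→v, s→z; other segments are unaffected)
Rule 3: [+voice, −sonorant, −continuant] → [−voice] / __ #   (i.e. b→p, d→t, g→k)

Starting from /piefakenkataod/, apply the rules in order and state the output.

Rule 1 (post-nasal voicing): /k/ is a voiceless stop immediately after the nasal /n/, so it voices to [g]. /piefakenkataod/ → piefakengataod.
Rule 2 (intervocalic voicing): /f/ is a voiceless obstruent between vowels /e/ and /a/, so it voices to [v]. /k/ is a voiceless obstruent between vowels /a/ and /e/, so it voices to [g]. /t/ is a voiceless obstruent between vowels /a/ and /a/, so it voices to [d]. /piefakengataod/ → pievagengadaod.
Rule 3 (final devoicing): /d/ is a voiced stop in word-final position, so it devoices to [t]. /pievagengadaod/ → pievagengadaot.

pievagengadaot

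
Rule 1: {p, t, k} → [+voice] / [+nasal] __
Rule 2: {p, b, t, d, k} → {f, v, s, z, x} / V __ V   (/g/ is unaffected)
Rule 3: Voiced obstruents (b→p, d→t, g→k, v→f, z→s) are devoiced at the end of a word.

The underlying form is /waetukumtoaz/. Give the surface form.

waesuxumdoas

Rule 1 (post-nasal voicing): /t/ is a voiceless stop immediately after the nasal /m/, so it voices to [d]. /waetukumtoaz/ → waetukumdoaz.
Rule 2 (intervocalic spirantization): /t/ is a stop between vowels /e/ and /u/, so it spirantizes to the fricative [s]. /k/ is a stop between vowels /u/ and /u/, so it spirantizes to the fricative [x]. /waetukumdoaz/ → waesuxumdoaz.
Rule 3 (final devoicing): /z/ is a voiced obstruent in word-final position, so it devoices to [s]. /waesuxumdoaz/ → waesuxumdoas.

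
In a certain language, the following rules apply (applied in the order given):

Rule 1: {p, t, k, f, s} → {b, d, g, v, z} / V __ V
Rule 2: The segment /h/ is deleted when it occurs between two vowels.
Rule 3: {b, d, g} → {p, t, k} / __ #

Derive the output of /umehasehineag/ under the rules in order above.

Rule 1 (intervocalic voicing): /s/ is a voiceless obstruent between vowels /a/ and /e/, so it voices to [z]. /umehasehineag/ → umehazehineag.
Rule 2 (intervocalic h-deletion): /h/ occurs between vowels /e/ and /a/, so it deletes. /h/ occurs between vowels /e/ and /i/, so it deletes. /umehazehineag/ → umeazeineag.
Rule 3 (final devoicing): /g/ is a voiced stop in word-final position, so it devoices to [k]. /umeazeineag/ → umeazeineak.

umeazeineak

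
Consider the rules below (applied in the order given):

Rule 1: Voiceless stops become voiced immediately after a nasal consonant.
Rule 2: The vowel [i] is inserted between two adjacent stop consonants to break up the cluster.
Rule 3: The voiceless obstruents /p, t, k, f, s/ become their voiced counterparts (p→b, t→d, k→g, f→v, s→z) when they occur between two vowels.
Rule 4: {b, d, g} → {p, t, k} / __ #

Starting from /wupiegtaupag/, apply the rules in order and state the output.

Rule 1 (post-nasal voicing): no segment meets the environment; /wupiegtaupag/ is unchanged.
Rule 2 (stop-cluster i-epenthesis): /g/ and /t/ form a stop–stop cluster, so [i] is inserted between them. /wupiegtaupag/ → wupiegitaupag.
Rule 3 (intervocalic voicing): /p/ is a voiceless obstruent between vowels /u/ and /i/, so it voices to [b]. /t/ is a voiceless obstruent between vowels /i/ and /a/, so it voices to [d]. /p/ is a voiceless obstruent between vowels /u/ and /a/, so it voices to [b]. /wupiegitaupag/ → wubiegidaubag.
Rule 4 (final devoicing): /g/ is a voiced stop in word-final position, so it devoices to [k]. /wubiegidaubag/ → wubiegidaubak.

wubiegidaubak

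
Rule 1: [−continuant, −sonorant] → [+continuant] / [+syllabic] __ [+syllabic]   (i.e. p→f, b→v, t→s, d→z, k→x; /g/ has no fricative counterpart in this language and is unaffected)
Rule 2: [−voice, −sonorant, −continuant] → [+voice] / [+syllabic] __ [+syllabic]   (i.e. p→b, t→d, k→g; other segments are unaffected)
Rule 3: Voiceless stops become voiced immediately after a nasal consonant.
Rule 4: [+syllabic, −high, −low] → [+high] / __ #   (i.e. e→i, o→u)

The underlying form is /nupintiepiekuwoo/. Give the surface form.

nufindiefiexuwou

Rule 1 (intervocalic spirantization): /p/ is a stop between vowels /u/ and /i/, so it spirantizes to the fricative [f]. /p/ is a stop between vowels /e/ and /i/, so it spirantizes to the fricative [f]. /k/ is a stop between vowels /e/ and /u/, so it spirantizes to the fricative [x]. /nupintiepiekuwoo/ → nufintiefiexuwoo.
Rule 2 (intervocalic voicing): no segment meets the environment; /nufintiefiexuwoo/ is unchanged.
Rule 3 (post-nasal voicing): /t/ is a voiceless stop immediately after the nasal /n/, so it voices to [d]. /nufintiefiexuwoo/ → nufindiefiexuwoo.
Rule 4 (final vowel raising): /o/ is a mid vowel in word-final position, so it raises to [u]. /nufindiefiexuwoo/ → nufindiefiexuwou.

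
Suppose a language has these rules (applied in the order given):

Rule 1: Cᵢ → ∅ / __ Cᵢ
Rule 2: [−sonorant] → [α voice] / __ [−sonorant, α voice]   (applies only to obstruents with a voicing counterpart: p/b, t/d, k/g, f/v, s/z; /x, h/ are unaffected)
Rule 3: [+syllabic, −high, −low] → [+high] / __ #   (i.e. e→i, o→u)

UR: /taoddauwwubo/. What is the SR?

Rule 1 (degemination): /dd/ is a geminate; the first /d/ deletes. /ww/ is a geminate; the first /w/ deletes. /taoddauwwubo/ → taodauwubo.
Rule 2 (regressive voicing assimilation): no segment meets the environment; /taodauwubo/ is unchanged.
Rule 3 (final vowel raising): /o/ is a mid vowel in word-final position, so it raises to [u]. /taodauwubo/ → taodauwubu.

taodauwubu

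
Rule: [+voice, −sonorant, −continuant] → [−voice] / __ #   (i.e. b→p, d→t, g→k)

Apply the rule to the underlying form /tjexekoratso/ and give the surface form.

tjexekoratso

No segment of /tjexekoratso/ meets the structural description of the rule, so the form surfaces unchanged.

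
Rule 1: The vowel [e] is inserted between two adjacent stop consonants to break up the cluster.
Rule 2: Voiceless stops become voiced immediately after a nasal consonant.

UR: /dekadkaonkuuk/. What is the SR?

Rule 1 (stop-cluster e-epenthesis): /d/ and /k/ form a stop–stop cluster, so [e] is inserted between them. /dekadkaonkuuk/ → dekadekaonkuuk.
Rule 2 (post-nasal voicing): /k/ is a voiceless stop immediately after the nasal /n/, so it voices to [g]. /dekadekaonkuuk/ → dekadekaonguuk.

dekadekaonguuk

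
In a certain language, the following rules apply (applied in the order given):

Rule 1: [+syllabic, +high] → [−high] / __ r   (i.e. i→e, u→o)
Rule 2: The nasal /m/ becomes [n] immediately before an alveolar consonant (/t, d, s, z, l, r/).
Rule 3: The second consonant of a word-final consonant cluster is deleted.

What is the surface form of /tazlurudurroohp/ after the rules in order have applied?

Rule 1 (pre-rhotic lowering): /u/ is a high vowel immediately before /r/, so it lowers to [o]. /u/ is a high vowel immediately before /r/, so it lowers to [o]. /tazlurudurroohp/ → tazlorudorroohp.
Rule 2 (nasal place assimilation): no segment meets the environment; /tazlorudorroohp/ is unchanged.
Rule 3 (final cluster simplification): /p/ is the second consonant of a word-final cluster /hp/, so it deletes. /tazlorudorroohp/ → tazlorudorrooh.

tazlorudorrooh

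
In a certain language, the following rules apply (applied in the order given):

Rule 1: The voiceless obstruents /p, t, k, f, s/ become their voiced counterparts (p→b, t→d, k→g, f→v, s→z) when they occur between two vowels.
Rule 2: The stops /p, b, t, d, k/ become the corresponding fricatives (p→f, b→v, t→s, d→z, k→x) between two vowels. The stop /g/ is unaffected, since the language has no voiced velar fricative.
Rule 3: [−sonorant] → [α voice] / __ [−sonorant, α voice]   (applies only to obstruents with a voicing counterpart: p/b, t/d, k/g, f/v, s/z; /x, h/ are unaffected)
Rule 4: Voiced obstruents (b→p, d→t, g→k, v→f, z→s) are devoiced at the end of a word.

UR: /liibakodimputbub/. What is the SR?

Rule 1 (intervocalic voicing): /k/ is a voiceless obstruent between vowels /a/ and /o/, so it voices to [g]. /liibakodimputbub/ → liibagodimputbub.
Rule 2 (intervocalic spirantization): /b/ is a stop between vowels /i/ and /a/, so it spirantizes to the fricative [v]. /d/ is a stop between vowels /o/ and /i/, so it spirantizes to the fricative [z]. /liibagodimputbub/ → liivagozimputbub.
Rule 3 (regressive voicing assimilation): /t/ precedes the voiced obstruent /b/, so it voices to [d] by assimilation. /liivagozimputbub/ → liivagozimpudbub.
Rule 4 (final devoicing): /b/ is a voiced obstruent in word-final position, so it devoices to [p]. /liivagozimpudbub/ → liivagozimpudbup.

liivagozimpudbup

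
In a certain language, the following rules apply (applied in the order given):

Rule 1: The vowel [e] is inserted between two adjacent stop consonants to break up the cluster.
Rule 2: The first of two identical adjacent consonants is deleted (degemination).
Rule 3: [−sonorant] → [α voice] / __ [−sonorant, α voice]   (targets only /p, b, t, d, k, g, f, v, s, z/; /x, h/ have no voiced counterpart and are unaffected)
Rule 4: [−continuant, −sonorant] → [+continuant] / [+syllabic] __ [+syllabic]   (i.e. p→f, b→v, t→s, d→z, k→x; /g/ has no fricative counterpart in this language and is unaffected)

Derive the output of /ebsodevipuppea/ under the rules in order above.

epsozevifufefea

Rule 1 (stop-cluster e-epenthesis): /p/ and /p/ form a stop–stop cluster, so [e] is inserted between them. /ebsodevipuppea/ → ebsodevipupepea.
Rule 2 (degemination): no segment meets the environment; /ebsodevipupepea/ is unchanged.
Rule 3 (regressive voicing assimilation): /b/ precedes the voiceless obstruent /s/, so it devoices to [p] by assimilation. /ebsodevipupepea/ → epsodevipupepea.
Rule 4 (intervocalic spirantization): /d/ is a stop between vowels /o/ and /e/, so it spirantizes to the fricative [z]. /p/ is a stop between vowels /i/ and /u/, so it spirantizes to the fricative [f]. /p/ is a stop between vowels /u/ and /e/, so it spirantizes to the fricative [f]. /p/ is a stop between vowels /e/ and /e/, so it spirantizes to the fricative [f]. /epsodevipupepea/ → epsozevifufefea.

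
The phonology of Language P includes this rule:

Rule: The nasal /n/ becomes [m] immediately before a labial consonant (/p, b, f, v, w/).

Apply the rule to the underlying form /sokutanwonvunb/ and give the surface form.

/n/ precedes the labial consonant /w/, so it assimilates in place to [m].
/n/ precedes the labial consonant /v/, so it assimilates in place to [m].
/n/ precedes the labial consonant /b/, so it assimilates in place to [m].
Surface form: [sokutamwomvumb].

sokutamwomvumb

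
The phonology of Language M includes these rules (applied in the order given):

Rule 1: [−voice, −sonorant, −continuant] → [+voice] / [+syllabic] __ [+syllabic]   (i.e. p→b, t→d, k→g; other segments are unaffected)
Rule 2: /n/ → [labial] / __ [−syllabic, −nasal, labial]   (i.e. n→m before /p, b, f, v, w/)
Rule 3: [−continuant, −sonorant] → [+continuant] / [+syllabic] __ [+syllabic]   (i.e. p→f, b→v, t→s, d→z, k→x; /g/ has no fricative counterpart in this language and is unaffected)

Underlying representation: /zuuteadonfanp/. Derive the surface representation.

Rule 1 (intervocalic voicing): /t/ is a voiceless stop between vowels /u/ and /e/, so it voices to [d]. /zuuteadonfanp/ → zuudeadonfanp.
Rule 2 (nasal place assimilation): /n/ precedes the labial consonant /f/, so it assimilates in place to [m]. /n/ precedes the labial consonant /p/, so it assimilates in place to [m]. /zuudeadonfanp/ → zuudeadomfamp.
Rule 3 (intervocalic spirantization): /d/ is a stop between vowels /u/ and /e/, so it spirantizes to the fricative [z]. /d/ is a stop between vowels /a/ and /o/, so it spirantizes to the fricative [z]. /zuudeadomfamp/ → zuuzeazomfamp.

zuuzeazomfamp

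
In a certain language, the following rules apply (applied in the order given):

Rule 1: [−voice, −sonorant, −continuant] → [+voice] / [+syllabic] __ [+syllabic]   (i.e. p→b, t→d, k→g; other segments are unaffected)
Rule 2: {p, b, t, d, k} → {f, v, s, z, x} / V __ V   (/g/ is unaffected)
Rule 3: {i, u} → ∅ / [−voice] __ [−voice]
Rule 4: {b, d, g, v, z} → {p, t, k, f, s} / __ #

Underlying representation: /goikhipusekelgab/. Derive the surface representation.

goikhivusegelgap

Rule 1 (intervocalic voicing): /p/ is a voiceless stop between vowels /i/ and /u/, so it voices to [b]. /k/ is a voiceless stop between vowels /e/ and /e/, so it voices to [g]. /goikhipusekelgab/ → goikhibusegelgab.
Rule 2 (intervocalic spirantization): /b/ is a stop between vowels /i/ and /u/, so it spirantizes to the fricative [v]. /goikhibusegelgab/ → goikhivusegelgab.
Rule 3 (high vowel syncope): no segment meets the environment; /goikhivusegelgab/ is unchanged.
Rule 4 (final devoicing): /b/ is a voiced obstruent in word-final position, so it devoices to [p]. /goikhivusegelgab/ → goikhivusegelgap.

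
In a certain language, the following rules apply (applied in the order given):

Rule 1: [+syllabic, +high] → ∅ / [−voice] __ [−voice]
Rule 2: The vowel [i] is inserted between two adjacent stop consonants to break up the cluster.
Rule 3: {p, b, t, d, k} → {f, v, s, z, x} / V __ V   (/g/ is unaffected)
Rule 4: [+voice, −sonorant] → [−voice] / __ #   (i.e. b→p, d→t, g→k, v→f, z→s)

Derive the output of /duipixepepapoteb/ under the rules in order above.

duipxefefafosep

Rule 1 (high vowel syncope): /i/ is a high vowel flanked by voiceless consonants /p/ and /x/, so it deletes. /duipixepepapoteb/ → duipxepepapoteb.
Rule 2 (stop-cluster i-epenthesis): no segment meets the environment; /duipxepepapoteb/ is unchanged.
Rule 3 (intervocalic spirantization): /p/ is a stop between vowels /e/ and /e/, so it spirantizes to the fricative [f]. /p/ is a stop between vowels /e/ and /a/, so it spirantizes to the fricative [f]. /p/ is a stop between vowels /a/ and /o/, so it spirantizes to the fricative [f]. /t/ is a stop between vowels /o/ and /e/, so it spirantizes to the fricative [s]. /duipxepepapoteb/ → duipxefefafoseb.
Rule 4 (final devoicing): /b/ is a voiced obstruent in word-final position, so it devoices to [p]. /duipxefefafoseb/ → duipxefefafosep.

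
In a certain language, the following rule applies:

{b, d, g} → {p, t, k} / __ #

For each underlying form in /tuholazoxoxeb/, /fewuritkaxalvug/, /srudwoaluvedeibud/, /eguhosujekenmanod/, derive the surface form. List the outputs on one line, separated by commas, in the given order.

/tuholazoxoxeb/: /b/ is a voiced stop in word-final position, so it devoices to [p]. → [tuholazoxoxep].
/fewuritkaxalvug/: /g/ is a voiced stop in word-final position, so it devoices to [k]. → [fewuritkaxalvuk].
/srudwoaluvedeibud/: /d/ is a voiced stop in word-final position, so it devoices to [t]. → [srudwoaluvedeibut].
/eguhosujekenmanod/: /d/ is a voiced stop in word-final position, so it devoices to [t]. → [eguhosujekenmanot].

tuholazoxoxep, fewuritkaxalvuk, srudwoaluvedeibut, eguhosujekenmanot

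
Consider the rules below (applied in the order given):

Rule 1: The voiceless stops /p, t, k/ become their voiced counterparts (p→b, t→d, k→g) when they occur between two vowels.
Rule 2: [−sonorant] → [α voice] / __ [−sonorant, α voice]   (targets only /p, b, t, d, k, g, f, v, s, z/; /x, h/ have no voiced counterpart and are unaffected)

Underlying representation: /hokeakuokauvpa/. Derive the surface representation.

hogeaguogaufpa

Rule 1 (intervocalic voicing): /k/ is a voiceless stop between vowels /o/ and /e/, so it voices to [g]. /k/ is a voiceless stop between vowels /a/ and /u/, so it voices to [g]. /k/ is a voiceless stop between vowels /o/ and /a/, so it voices to [g]. /hokeakuokauvpa/ → hogeaguogauvpa.
Rule 2 (regressive voicing assimilation): /v/ precedes the voiceless obstruent /p/, so it devoices to [f] by assimilation. /hogeaguogauvpa/ → hogeaguogaufpa.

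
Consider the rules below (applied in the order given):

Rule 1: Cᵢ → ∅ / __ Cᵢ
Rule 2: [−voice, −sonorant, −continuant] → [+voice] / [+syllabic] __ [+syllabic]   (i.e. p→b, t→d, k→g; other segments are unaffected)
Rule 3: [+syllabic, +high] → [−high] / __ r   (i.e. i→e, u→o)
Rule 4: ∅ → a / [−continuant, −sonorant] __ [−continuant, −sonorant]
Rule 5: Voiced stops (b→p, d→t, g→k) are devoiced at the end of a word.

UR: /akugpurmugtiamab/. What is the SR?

Rule 1 (degemination): no segment meets the environment; /akugpurmugtiamab/ is unchanged.
Rule 2 (intervocalic voicing): /k/ is a voiceless stop between vowels /a/ and /u/, so it voices to [g]. /akugpurmugtiamab/ → agugpurmugtiamab.
Rule 3 (pre-rhotic lowering): /u/ is a high vowel immediately before /r/, so it lowers to [o]. /agugpurmugtiamab/ → agugpormugtiamab.
Rule 4 (stop-cluster a-epenthesis): /g/ and /p/ form a stop–stop cluster, so [a] is inserted between them. /g/ and /t/ form a stop–stop cluster, so [a] is inserted between them. /agugpormugtiamab/ → agugapormugatiamab.
Rule 5 (final devoicing): /b/ is a voiced stop in word-final position, so it devoices to [p]. /agugapormugatiamab/ → agugapormugatiamap.

agugapormugatiamap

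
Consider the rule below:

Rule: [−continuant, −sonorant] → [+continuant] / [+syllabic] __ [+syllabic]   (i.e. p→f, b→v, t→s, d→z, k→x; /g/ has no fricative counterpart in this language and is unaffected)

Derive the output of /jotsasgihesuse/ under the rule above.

No segment of /jotsasgihesuse/ meets the structural description of the rule, so the form surfaces unchanged.

jotsasgihesuse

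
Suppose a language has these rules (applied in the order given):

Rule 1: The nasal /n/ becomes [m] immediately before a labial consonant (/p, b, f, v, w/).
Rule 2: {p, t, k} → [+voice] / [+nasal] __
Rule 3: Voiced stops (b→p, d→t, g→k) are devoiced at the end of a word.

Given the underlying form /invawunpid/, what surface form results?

imvawumbit

Rule 1 (nasal place assimilation): /n/ precedes the labial consonant /v/, so it assimilates in place to [m]. /n/ precedes the labial consonant /p/, so it assimilates in place to [m]. /invawunpid/ → imvawumpid.
Rule 2 (post-nasal voicing): /p/ is a voiceless stop immediately after the nasal /m/, so it voices to [b]. /imvawumpid/ → imvawumbid.
Rule 3 (final devoicing): /d/ is a voiced stop in word-final position, so it devoices to [t]. /imvawumbid/ → imvawumbit.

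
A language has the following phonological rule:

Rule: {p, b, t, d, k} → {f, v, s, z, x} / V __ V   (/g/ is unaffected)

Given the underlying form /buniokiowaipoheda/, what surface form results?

bunioxiowaifoheza

Scanning /buniokiowaipoheda/: /b/ at position 1 is not in the conditioning environment; /k/ is a stop between vowels /o/ and /i/, so it spirantizes to the fricative [x]; /p/ is a stop between vowels /i/ and /o/, so it spirantizes to the fricative [f]; /d/ is a stop between vowels /e/ and /a/, so it spirantizes to the fricative [z].
Result: [bunioxiowaifoheza].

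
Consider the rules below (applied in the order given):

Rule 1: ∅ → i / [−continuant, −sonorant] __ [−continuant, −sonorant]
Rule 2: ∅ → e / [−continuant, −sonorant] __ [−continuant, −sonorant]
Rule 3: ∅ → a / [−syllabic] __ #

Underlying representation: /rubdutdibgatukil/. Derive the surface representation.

rubidutidibigatukila

Rule 1 (stop-cluster i-epenthesis): /b/ and /d/ form a stop–stop cluster, so [i] is inserted between them. /t/ and /d/ form a stop–stop cluster, so [i] is inserted between them. /b/ and /g/ form a stop–stop cluster, so [i] is inserted between them. /rubdutdibgatukil/ → rubidutidibigatukil.
Rule 2 (stop-cluster e-epenthesis): no segment meets the environment; /rubidutidibigatukil/ is unchanged.
Rule 3 (final a-epenthesis): the form ends in the consonant /l/, so [a] is inserted word-finally. /rubidutidibigatukil/ → rubidutidibigatukila.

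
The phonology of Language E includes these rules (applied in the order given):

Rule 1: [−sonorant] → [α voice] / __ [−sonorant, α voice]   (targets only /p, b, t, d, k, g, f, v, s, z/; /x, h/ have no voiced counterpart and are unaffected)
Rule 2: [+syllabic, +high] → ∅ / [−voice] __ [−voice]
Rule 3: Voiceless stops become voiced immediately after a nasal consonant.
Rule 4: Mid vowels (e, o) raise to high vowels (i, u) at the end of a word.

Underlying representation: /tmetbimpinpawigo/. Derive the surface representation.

tmedbimbinbawigu

Rule 1 (regressive voicing assimilation): /t/ precedes the voiced obstruent /b/, so it voices to [d] by assimilation. /tmetbimpinpawigo/ → tmedbimpinpawigo.
Rule 2 (high vowel syncope): no segment meets the environment; /tmedbimpinpawigo/ is unchanged.
Rule 3 (post-nasal voicing): /p/ is a voiceless stop immediately after the nasal /m/, so it voices to [b]. /p/ is a voiceless stop immediately after the nasal /n/, so it voices to [b]. /tmedbimpinpawigo/ → tmedbimbinbawigo.
Rule 4 (final vowel raising): /o/ is a mid vowel in word-final position, so it raises to [u]. /tmedbimbinbawigo/ → tmedbimbinbawigu.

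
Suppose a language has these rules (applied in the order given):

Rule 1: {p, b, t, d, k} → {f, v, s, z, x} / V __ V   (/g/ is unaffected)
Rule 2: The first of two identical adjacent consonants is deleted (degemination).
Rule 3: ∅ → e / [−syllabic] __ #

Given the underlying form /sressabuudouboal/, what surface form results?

Rule 1 (intervocalic spirantization): /b/ is a stop between vowels /a/ and /u/, so it spirantizes to the fricative [v]. /d/ is a stop between vowels /u/ and /o/, so it spirantizes to the fricative [z]. /b/ is a stop between vowels /u/ and /o/, so it spirantizes to the fricative [v]. /sressabuudouboal/ → sressavuuzouvoal.
Rule 2 (degemination): /ss/ is a geminate; the first /s/ deletes. /sressavuuzouvoal/ → sresavuuzouvoal.
Rule 3 (final e-epenthesis): the form ends in the consonant /l/, so [e] is inserted word-finally. /sresavuuzouvoal/ → sresavuuzouvoale.

sresavuuzouvoale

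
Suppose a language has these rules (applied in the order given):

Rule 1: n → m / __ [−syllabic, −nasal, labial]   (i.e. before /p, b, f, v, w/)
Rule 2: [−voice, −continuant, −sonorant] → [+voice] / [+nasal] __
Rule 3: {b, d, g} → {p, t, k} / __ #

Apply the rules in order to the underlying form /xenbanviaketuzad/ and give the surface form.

xembamviaketuzat

Rule 1 (nasal place assimilation): /n/ precedes the labial consonant /b/, so it assimilates in place to [m]. /n/ precedes the labial consonant /v/, so it assimilates in place to [m]. /xenbanviaketuzad/ → xembamviaketuzad.
Rule 2 (post-nasal voicing): no segment meets the environment; /xembamviaketuzad/ is unchanged.
Rule 3 (final devoicing): /d/ is a voiced stop in word-final position, so it devoices to [t]. /xembamviaketuzad/ → xembamviaketuzat.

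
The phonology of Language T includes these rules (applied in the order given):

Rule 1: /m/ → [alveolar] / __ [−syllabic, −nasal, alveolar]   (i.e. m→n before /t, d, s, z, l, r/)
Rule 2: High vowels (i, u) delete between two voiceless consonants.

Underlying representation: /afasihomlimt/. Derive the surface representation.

Rule 1 (nasal place assimilation): /m/ precedes the alveolar consonant /l/, so it assimilates in place to [n]. /m/ precedes the alveolar consonant /t/, so it assimilates in place to [n]. /afasihomlimt/ → afasihonlint.
Rule 2 (high vowel syncope): /i/ is a high vowel flanked by voiceless consonants /s/ and /h/, so it deletes. /afasihonlint/ → afashonlint.

afashonlint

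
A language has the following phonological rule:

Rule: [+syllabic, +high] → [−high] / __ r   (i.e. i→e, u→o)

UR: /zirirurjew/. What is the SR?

zererorjew

/i/ is a high vowel immediately before /r/, so it lowers to [e].
/i/ is a high vowel immediately before /r/, so it lowers to [e].
/u/ is a high vowel immediately before /r/, so it lowers to [o].
Surface form: [zererorjew].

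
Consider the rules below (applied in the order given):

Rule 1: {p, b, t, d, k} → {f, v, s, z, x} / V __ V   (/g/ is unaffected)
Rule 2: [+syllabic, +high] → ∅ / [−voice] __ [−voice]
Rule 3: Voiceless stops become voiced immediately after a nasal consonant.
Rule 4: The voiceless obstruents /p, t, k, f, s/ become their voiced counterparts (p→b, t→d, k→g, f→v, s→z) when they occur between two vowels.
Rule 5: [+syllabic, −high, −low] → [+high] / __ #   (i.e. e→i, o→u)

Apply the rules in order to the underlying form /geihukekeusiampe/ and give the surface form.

geihxexeuziambi

Rule 1 (intervocalic spirantization): /k/ is a stop between vowels /u/ and /e/, so it spirantizes to the fricative [x]. /k/ is a stop between vowels /e/ and /e/, so it spirantizes to the fricative [x]. /geihukekeusiampe/ → geihuxexeusiampe.
Rule 2 (high vowel syncope): /u/ is a high vowel flanked by voiceless consonants /h/ and /x/, so it deletes. /geihuxexeusiampe/ → geihxexeusiampe.
Rule 3 (post-nasal voicing): /p/ is a voiceless stop immediately after the nasal /m/, so it voices to [b]. /geihxexeusiampe/ → geihxexeusiambe.
Rule 4 (intervocalic voicing): /s/ is a voiceless obstruent between vowels /u/ and /i/, so it voices to [z]. /geihxexeusiambe/ → geihxexeuziambe.
Rule 5 (final vowel raising): /e/ is a mid vowel in word-final position, so it raises to [i]. /geihxexeuziambe/ → geihxexeuziambi.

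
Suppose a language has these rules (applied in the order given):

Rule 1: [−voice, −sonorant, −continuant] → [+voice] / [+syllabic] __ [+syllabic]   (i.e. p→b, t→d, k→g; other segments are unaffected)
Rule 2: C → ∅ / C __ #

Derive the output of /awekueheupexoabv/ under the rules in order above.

Rule 1 (intervocalic voicing): /k/ is a voiceless stop between vowels /e/ and /u/, so it voices to [g]. /p/ is a voiceless stop between vowels /u/ and /e/, so it voices to [b]. /awekueheupexoabv/ → awegueheubexoabv.
Rule 2 (final cluster simplification): /v/ is the second consonant of a word-final cluster /bv/, so it deletes. /awegueheubexoabv/ → awegueheubexoab.

awegueheubexoab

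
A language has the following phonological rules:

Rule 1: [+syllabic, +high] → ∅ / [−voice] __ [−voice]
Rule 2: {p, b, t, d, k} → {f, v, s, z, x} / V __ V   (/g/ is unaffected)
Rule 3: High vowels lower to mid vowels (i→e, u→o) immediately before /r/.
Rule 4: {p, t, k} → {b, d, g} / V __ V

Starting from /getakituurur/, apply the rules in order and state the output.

Rule 1 (high vowel syncope): /i/ is a high vowel flanked by voiceless consonants /k/ and /t/, so it deletes. /getakituurur/ → getaktuurur.
Rule 2 (intervocalic spirantization): /t/ is a stop between vowels /e/ and /a/, so it spirantizes to the fricative [s]. /getaktuurur/ → gesaktuurur.
Rule 3 (pre-rhotic lowering): /u/ is a high vowel immediately before /r/, so it lowers to [o]. /u/ is a high vowel immediately before /r/, so it lowers to [o]. /gesaktuurur/ → gesaktuoror.
Rule 4 (intervocalic voicing): no segment meets the environment; /gesaktuoror/ is unchanged.

gesaktuoror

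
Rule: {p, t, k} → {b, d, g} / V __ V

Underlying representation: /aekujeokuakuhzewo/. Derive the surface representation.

/k/ is a voiceless stop between vowels /e/ and /u/, so it voices to [g].
/k/ is a voiceless stop between vowels /o/ and /u/, so it voices to [g].
/k/ is a voiceless stop between vowels /a/ and /u/, so it voices to [g].
Surface form: [aegujeoguaguhzewo].

aegujeoguaguhzewo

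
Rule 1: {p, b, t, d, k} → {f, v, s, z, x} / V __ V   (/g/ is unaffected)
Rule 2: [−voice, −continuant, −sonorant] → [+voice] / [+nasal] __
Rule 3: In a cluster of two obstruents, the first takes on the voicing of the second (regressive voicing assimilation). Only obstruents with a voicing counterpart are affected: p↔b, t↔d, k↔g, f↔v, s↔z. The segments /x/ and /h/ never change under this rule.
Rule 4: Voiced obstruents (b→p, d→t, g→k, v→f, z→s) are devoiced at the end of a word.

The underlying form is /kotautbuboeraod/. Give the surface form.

Rule 1 (intervocalic spirantization): /t/ is a stop between vowels /o/ and /a/, so it spirantizes to the fricative [s]. /b/ is a stop between vowels /u/ and /o/, so it spirantizes to the fricative [v]. /kotautbuboeraod/ → kosautbuvoeraod.
Rule 2 (post-nasal voicing): no segment meets the environment; /kosautbuvoeraod/ is unchanged.
Rule 3 (regressive voicing assimilation): /t/ precedes the voiced obstruent /b/, so it voices to [d] by assimilation. /kosautbuvoeraod/ → kosaudbuvoeraod.
Rule 4 (final devoicing): /d/ is a voiced obstruent in word-final position, so it devoices to [t]. /kosaudbuvoeraod/ → kosaudbuvoeraot.

kosaudbuvoeraot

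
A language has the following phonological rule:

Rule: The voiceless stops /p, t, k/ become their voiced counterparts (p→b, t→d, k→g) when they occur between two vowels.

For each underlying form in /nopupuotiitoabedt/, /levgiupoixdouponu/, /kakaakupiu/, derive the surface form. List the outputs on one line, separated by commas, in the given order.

/nopupuotiitoabedt/: /p/ is a voiceless stop between vowels /o/ and /u/, so it voices to [b]. /p/ is a voiceless stop between vowels /u/ and /u/, so it voices to [b]. /t/ is a voiceless stop between vowels /o/ and /i/, so it voices to [d]. /t/ is a voiceless stop between vowels /i/ and /o/, so it voices to [d]. → [nobubuodiidoabedt].
/levgiupoixdouponu/: /p/ is a voiceless stop between vowels /u/ and /o/, so it voices to [b]. /p/ is a voiceless stop between vowels /u/ and /o/, so it voices to [b]. → [levgiuboixdoubonu].
/kakaakupiu/: /k/ is a voiceless stop between vowels /a/ and /a/, so it voices to [g]. /k/ is a voiceless stop between vowels /a/ and /u/, so it voices to [g]. /p/ is a voiceless stop between vowels /u/ and /i/, so it voices to [b]. → [kagaagubiu].

nobubuodiidoabedt, levgiuboixdoubonu, kagaagubiu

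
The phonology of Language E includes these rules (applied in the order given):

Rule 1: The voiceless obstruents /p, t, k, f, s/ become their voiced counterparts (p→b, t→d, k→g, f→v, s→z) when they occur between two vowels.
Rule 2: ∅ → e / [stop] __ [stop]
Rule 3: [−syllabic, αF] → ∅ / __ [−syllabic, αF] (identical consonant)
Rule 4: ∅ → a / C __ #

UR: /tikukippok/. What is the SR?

tigugipepoka

Rule 1 (intervocalic voicing): /k/ is a voiceless obstruent between vowels /i/ and /u/, so it voices to [g]. /k/ is a voiceless obstruent between vowels /u/ and /i/, so it voices to [g]. /tikukippok/ → tigugippok.
Rule 2 (stop-cluster e-epenthesis): /p/ and /p/ form a stop–stop cluster, so [e] is inserted between them. /tigugippok/ → tigugipepok.
Rule 3 (degemination): no segment meets the environment; /tigugipepok/ is unchanged.
Rule 4 (final a-epenthesis): the form ends in the consonant /k/, so [a] is inserted word-finally. /tigugipepok/ → tigugipepoka.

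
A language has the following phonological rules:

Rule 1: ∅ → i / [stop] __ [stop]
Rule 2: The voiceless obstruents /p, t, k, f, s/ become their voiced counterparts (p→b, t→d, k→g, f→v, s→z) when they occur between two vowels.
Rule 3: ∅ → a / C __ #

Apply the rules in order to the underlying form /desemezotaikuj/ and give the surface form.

Rule 1 (stop-cluster i-epenthesis): no segment meets the environment; /desemezotaikuj/ is unchanged.
Rule 2 (intervocalic voicing): /s/ is a voiceless obstruent between vowels /e/ and /e/, so it voices to [z]. /t/ is a voiceless obstruent between vowels /o/ and /a/, so it voices to [d]. /k/ is a voiceless obstruent between vowels /i/ and /u/, so it voices to [g]. /desemezotaikuj/ → dezemezodaiguj.
Rule 3 (final a-epenthesis): the form ends in the consonant /j/, so [a] is inserted word-finally. /dezemezodaiguj/ → dezemezodaiguja.

dezemezodaiguja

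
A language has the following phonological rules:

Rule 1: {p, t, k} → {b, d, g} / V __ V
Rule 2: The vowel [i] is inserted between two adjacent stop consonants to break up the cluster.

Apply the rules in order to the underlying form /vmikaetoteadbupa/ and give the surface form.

vmigaedodeadibuba

Rule 1 (intervocalic voicing): /k/ is a voiceless stop between vowels /i/ and /a/, so it voices to [g]. /t/ is a voiceless stop between vowels /e/ and /o/, so it voices to [d]. /t/ is a voiceless stop between vowels /o/ and /e/, so it voices to [d]. /p/ is a voiceless stop between vowels /u/ and /a/, so it voices to [b]. /vmikaetoteadbupa/ → vmigaedodeadbuba.
Rule 2 (stop-cluster i-epenthesis): /d/ and /b/ form a stop–stop cluster, so [i] is inserted between them. /vmigaedodeadbuba/ → vmigaedodeadibuba.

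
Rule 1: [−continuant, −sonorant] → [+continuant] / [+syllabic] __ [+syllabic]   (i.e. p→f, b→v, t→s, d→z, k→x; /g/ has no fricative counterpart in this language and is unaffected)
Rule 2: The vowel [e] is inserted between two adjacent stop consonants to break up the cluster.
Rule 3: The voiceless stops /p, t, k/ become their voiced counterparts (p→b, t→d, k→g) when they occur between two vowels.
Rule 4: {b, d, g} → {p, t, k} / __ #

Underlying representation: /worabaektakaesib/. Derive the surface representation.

Rule 1 (intervocalic spirantization): /b/ is a stop between vowels /a/ and /a/, so it spirantizes to the fricative [v]. /k/ is a stop between vowels /a/ and /a/, so it spirantizes to the fricative [x]. /worabaektakaesib/ → woravaektaxaesib.
Rule 2 (stop-cluster e-epenthesis): /k/ and /t/ form a stop–stop cluster, so [e] is inserted between them. /woravaektaxaesib/ → woravaeketaxaesib.
Rule 3 (intervocalic voicing): /k/ is a voiceless stop between vowels /e/ and /e/, so it voices to [g]. /t/ is a voiceless stop between vowels /e/ and /a/, so it voices to [d]. /woravaeketaxaesib/ → woravaegedaxaesib.
Rule 4 (final devoicing): /b/ is a voiced stop in word-final position, so it devoices to [p]. /woravaegedaxaesib/ → woravaegedaxaesip.

woravaegedaxaesip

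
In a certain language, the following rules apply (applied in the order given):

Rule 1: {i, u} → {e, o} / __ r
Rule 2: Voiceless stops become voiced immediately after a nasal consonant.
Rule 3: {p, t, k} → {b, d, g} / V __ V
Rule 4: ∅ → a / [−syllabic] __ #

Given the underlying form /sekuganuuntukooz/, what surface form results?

Rule 1 (pre-rhotic lowering): no segment meets the environment; /sekuganuuntukooz/ is unchanged.
Rule 2 (post-nasal voicing): /t/ is a voiceless stop immediately after the nasal /n/, so it voices to [d]. /sekuganuuntukooz/ → sekuganuundukooz.
Rule 3 (intervocalic voicing): /k/ is a voiceless stop between vowels /e/ and /u/, so it voices to [g]. /k/ is a voiceless stop between vowels /u/ and /o/, so it voices to [g]. /sekuganuundukooz/ → seguganuundugooz.
Rule 4 (final a-epenthesis): the form ends in the consonant /z/, so [a] is inserted word-finally. /seguganuundugooz/ → seguganuundugooza.

seguganuundugooza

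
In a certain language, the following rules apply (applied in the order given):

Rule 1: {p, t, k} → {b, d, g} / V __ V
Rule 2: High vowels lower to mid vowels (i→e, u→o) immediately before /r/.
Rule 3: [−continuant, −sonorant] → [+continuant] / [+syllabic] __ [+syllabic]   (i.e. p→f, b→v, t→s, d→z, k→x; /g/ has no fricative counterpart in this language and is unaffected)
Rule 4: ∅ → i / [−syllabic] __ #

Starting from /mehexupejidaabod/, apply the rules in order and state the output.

Rule 1 (intervocalic voicing): /p/ is a voiceless stop between vowels /u/ and /e/, so it voices to [b]. /mehexupejidaabod/ → mehexubejidaabod.
Rule 2 (pre-rhotic lowering): no segment meets the environment; /mehexubejidaabod/ is unchanged.
Rule 3 (intervocalic spirantization): /b/ is a stop between vowels /u/ and /e/, so it spirantizes to the fricative [v]. /d/ is a stop between vowels /i/ and /a/, so it spirantizes to the fricative [z]. /b/ is a stop between vowels /a/ and /o/, so it spirantizes to the fricative [v]. /mehexubejidaabod/ → mehexuvejizaavod.
Rule 4 (final i-epenthesis): the form ends in the consonant /d/, so [i] is inserted word-finally. /mehexuvejizaavod/ → mehexuvejizaavodi.

mehexuvejizaavodi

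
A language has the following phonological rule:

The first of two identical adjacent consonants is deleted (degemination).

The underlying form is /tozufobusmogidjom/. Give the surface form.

tozufobusmogidjom

No segment of /tozufobusmogidjom/ meets the structural description of the rule, so the form surfaces unchanged.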